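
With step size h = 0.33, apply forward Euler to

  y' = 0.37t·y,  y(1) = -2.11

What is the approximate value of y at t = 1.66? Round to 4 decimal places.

-2.7521

Euler: y_{n+1} = y_n + h·f(t_n, y_n).
t=1.000000, y=-2.110000: f=-0.780700 → y ← -2.110000 + 0.33·(-0.780700) = -2.367631
t=1.330000, y=-2.367631: f=-1.165111 → y ← -2.367631 + 0.33·(-1.165111) = -2.752118
y(1.66) ≈ -2.7521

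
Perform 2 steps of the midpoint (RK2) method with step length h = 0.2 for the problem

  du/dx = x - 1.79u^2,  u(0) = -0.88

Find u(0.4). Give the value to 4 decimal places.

-1.9587

Midpoint: k1 = f(x_n, u_n); k2 = f(x_n + h/2, u_n + (h/2)·k1); u_{n+1} = u_n + h·k2.
x=0.000000, u=-0.880000:
  k1 = f(0.000000, -0.880000) = -1.386176
  k2 = f(0.100000, -1.018618) = -1.757271
  u ← -0.880000 + 0.2·(-1.757271) = -1.231454
x=0.200000, u=-1.231454:
  k1 = f(0.200000, -1.231454) = -2.514499
  k2 = f(0.300000, -1.482904) = -3.636218
  u ← -1.231454 + 0.2·(-3.636218) = -1.958698
u(0.4) ≈ -1.9587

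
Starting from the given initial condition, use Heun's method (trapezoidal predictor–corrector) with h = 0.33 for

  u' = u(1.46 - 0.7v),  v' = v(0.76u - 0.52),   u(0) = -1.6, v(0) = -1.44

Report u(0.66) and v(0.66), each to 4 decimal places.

Heun on (u,v): k1 = f(x_n, state_n); k2 = f(x_n + h, state_n + h·k1); state_{n+1} = state_n + (h/2)·(k1 + k2).
0.000000: (-1.600000, -1.440000)
  k1 = (-3.948800, 2.499840)
  predictor → (-2.903104, -0.615053)
  k2 = (-5.488425, 1.676855)
  → (-3.157142, -0.750845)
0.330000: (-3.157142, -0.750845)
  k1 = (-6.268796, 2.192039)
  predictor → (-5.225845, -0.027472)
  k2 = (-7.730230, 0.123397)
  → (-5.466981, -0.368798)
(u(0.66), v(0.66)) ≈ (-5.4670, -0.3688)

-5.4670, -0.3688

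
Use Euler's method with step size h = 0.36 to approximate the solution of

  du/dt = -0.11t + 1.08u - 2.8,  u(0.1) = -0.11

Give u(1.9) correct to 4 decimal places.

-11.6225

Euler: u_{n+1} = u_n + h·f(t_n, u_n).
t=0.100000, u=-0.110000: f=-2.929800 → u ← -0.110000 + 0.36·(-2.929800) = -1.164728
t=0.460000, u=-1.164728: f=-4.108506 → u ← -1.164728 + 0.36·(-4.108506) = -2.643790
t=0.820000, u=-2.643790: f=-5.745493 → u ← -2.643790 + 0.36·(-5.745493) = -4.712168
t=1.180000, u=-4.712168: f=-8.018941 → u ← -4.712168 + 0.36·(-8.018941) = -7.598987
t=1.540000, u=-7.598987: f=-11.176306 → u ← -7.598987 + 0.36·(-11.176306) = -11.622457
u(1.9) ≈ -11.6225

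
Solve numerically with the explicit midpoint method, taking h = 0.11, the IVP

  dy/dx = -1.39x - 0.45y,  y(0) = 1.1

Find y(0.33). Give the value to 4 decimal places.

0.8758

Midpoint: k1 = f(x_n, y_n); k2 = f(x_n + h/2, y_n + (h/2)·k1); y_{n+1} = y_n + h·k2.
x=0.000000, y=1.100000:
  k1 = f(0.000000, 1.100000) = -0.495000
  k2 = f(0.055000, 1.072775) = -0.559199
  y ← 1.100000 + 0.11·(-0.559199) = 1.038488
x=0.110000, y=1.038488:
  k1 = f(0.110000, 1.038488) = -0.620220
  k2 = f(0.165000, 1.004376) = -0.681319
  y ← 1.038488 + 0.11·(-0.681319) = 0.963543
x=0.220000, y=0.963543:
  k1 = f(0.220000, 0.963543) = -0.739394
  k2 = f(0.275000, 0.922876) = -0.797544
  y ← 0.963543 + 0.11·(-0.797544) = 0.875813
y(0.33) ≈ 0.8758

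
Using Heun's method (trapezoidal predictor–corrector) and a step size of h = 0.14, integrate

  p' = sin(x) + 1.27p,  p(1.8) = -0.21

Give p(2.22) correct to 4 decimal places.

Heun: k1 = f(x_n, p_n); k2 = f(x_n + h, p_n + h·k1); p_{n+1} = p_n + (h/2)·(k1 + k2).
x=1.800000, p=-0.210000:
  k1 = f(1.800000, -0.210000) = 0.707148
  k2 = f(1.940000, -0.110999) = 0.791646
  p ← -0.210000 + (0.14/2)·(0.707148 + 0.791646) = -0.105084
x=1.940000, p=-0.105084:
  k1 = f(1.940000, -0.105084) = 0.799158
  k2 = f(2.080000, 0.006798) = 0.881766
  p ← -0.105084 + (0.14/2)·(0.799158 + 0.881766) = 0.012580
x=2.080000, p=0.012580:
  k1 = f(2.080000, 0.012580) = 0.889110
  k2 = f(2.220000, 0.137056) = 0.970626
  p ← 0.012580 + (0.14/2)·(0.889110 + 0.970626) = 0.142762
p(2.22) ≈ 0.1428

0.1428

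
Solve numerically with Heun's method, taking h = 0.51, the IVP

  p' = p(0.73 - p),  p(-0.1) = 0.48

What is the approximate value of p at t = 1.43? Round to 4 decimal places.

0.6223

Heun: k1 = f(t_n, p_n); k2 = f(t_n + h, p_n + h·k1); p_{n+1} = p_n + (h/2)·(k1 + k2).
t=-0.100000, p=0.480000:
  k1 = f(-0.100000, 0.480000) = 0.120000
  k2 = f(0.410000, 0.541200) = 0.102179
  p ← 0.480000 + (0.51/2)·(0.120000 + 0.102179) = 0.536656
t=0.410000, p=0.536656:
  k1 = f(0.410000, 0.536656) = 0.103759
  k2 = f(0.920000, 0.589573) = 0.082792
  p ← 0.536656 + (0.51/2)·(0.103759 + 0.082792) = 0.584226
t=0.920000, p=0.584226:
  k1 = f(0.920000, 0.584226) = 0.085165
  k2 = f(1.430000, 0.627660) = 0.064235
  p ← 0.584226 + (0.51/2)·(0.085165 + 0.064235) = 0.622323
p(1.43) ≈ 0.6223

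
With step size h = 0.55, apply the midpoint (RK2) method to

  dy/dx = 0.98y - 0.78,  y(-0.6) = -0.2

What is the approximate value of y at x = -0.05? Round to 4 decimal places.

Midpoint: k1 = f(x_n, y_n); k2 = f(x_n + h/2, y_n + (h/2)·k1); y_{n+1} = y_n + h·k2.
x=-0.600000, y=-0.200000:
  k1 = f(-0.600000, -0.200000) = -0.976000
  k2 = f(-0.325000, -0.468400) = -1.239032
  y ← -0.200000 + 0.55·(-1.239032) = -0.881468
y(-0.05) ≈ -0.8815

-0.8815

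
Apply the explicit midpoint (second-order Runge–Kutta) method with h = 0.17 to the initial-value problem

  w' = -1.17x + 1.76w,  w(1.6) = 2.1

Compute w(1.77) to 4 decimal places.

Midpoint: k1 = f(x_n, w_n); k2 = f(x_n + h/2, w_n + (h/2)·k1); w_{n+1} = w_n + h·k2.
x=1.600000, w=2.100000:
  k1 = f(1.600000, 2.100000) = 1.824000
  k2 = f(1.685000, 2.255040) = 1.997420
  w ← 2.100000 + 0.17·1.997420 = 2.439561
w(1.77) ≈ 2.4396

2.4396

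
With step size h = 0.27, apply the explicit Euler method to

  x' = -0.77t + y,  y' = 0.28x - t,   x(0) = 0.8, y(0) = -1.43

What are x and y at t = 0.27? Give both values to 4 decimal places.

Euler on (x,y): x_{n+1} = x_n + h·x', y_{n+1} = y_n + h·y'.
0.000000: (0.800000, -1.430000); f=(-1.430000, 0.224000) → (0.413900, -1.369520)
(x(0.27), y(0.27)) ≈ (0.4139, -1.3695)

0.4139, -1.3695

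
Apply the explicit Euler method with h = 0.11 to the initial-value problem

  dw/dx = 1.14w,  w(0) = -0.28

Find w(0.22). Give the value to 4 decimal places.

-0.3546

Euler: w_{n+1} = w_n + h·f(x_n, w_n).
x=0.000000, w=-0.280000: f=-0.319200 → w ← -0.280000 + 0.11·(-0.319200) = -0.315112
x=0.110000, w=-0.315112: f=-0.359228 → w ← -0.315112 + 0.11·(-0.359228) = -0.354627
w(0.22) ≈ -0.3546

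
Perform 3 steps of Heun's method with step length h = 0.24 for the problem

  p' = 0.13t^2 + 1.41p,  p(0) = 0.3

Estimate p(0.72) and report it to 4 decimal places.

Heun: k1 = f(t_n, p_n); k2 = f(t_n + h, p_n + h·k1); p_{n+1} = p_n + (h/2)·(k1 + k2).
t=0.000000, p=0.300000:
  k1 = f(0.000000, 0.300000) = 0.423000
  k2 = f(0.240000, 0.401520) = 0.573631
  p ← 0.300000 + (0.24/2)·(0.423000 + 0.573631) = 0.419596
t=0.240000, p=0.419596:
  k1 = f(0.240000, 0.419596) = 0.599118
  k2 = f(0.480000, 0.563384) = 0.824324
  p ← 0.419596 + (0.24/2)·(0.599118 + 0.824324) = 0.590409
t=0.480000, p=0.590409:
  k1 = f(0.480000, 0.590409) = 0.862428
  k2 = f(0.720000, 0.797392) = 1.191714
  p ← 0.590409 + (0.24/2)·(0.862428 + 1.191714) = 0.836906
p(0.72) ≈ 0.8369

0.8369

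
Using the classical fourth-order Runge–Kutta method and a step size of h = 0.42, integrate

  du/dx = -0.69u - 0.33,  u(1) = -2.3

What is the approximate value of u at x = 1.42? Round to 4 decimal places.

-1.8417

RK4: k1 = f(x_n, u_n); k2 = f(x_n + h/2, u_n + (h/2)·k1); k3 = f(x_n + h/2, u_n + (h/2)·k2); k4 = f(x_n + h, u_n + h·k3); u_{n+1} = u_n + (h/6)·(k1 + 2k2 + 2k3 + k4).
x=1.000000, u=-2.300000:
  k1 = f(1.000000, -2.300000) = 1.257000
  k2 = f(1.210000, -2.036030) = 1.074861
  k3 = f(1.210000, -2.074279) = 1.101253
  k4 = f(1.420000, -1.837474) = 0.937857
  u ← -2.300000 + (0.42/6)·(k1 + 2k2 + 2k3 + k4) = -1.841704
u(1.42) ≈ -1.8417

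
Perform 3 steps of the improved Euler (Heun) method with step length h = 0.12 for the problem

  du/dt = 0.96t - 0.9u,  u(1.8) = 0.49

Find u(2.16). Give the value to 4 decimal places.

0.9416

Heun: k1 = f(t_n, u_n); k2 = f(t_n + h, u_n + h·k1); u_{n+1} = u_n + (h/2)·(k1 + k2).
t=1.800000, u=0.490000:
  k1 = f(1.800000, 0.490000) = 1.287000
  k2 = f(1.920000, 0.644440) = 1.263204
  u ← 0.490000 + (0.12/2)·(1.287000 + 1.263204) = 0.643012
t=1.920000, u=0.643012:
  k1 = f(1.920000, 0.643012) = 1.264489
  k2 = f(2.040000, 0.794751) = 1.243124
  u ← 0.643012 + (0.12/2)·(1.264489 + 1.243124) = 0.793469
t=2.040000, u=0.793469:
  k1 = f(2.040000, 0.793469) = 1.244278
  k2 = f(2.160000, 0.942782) = 1.225096
  u ← 0.793469 + (0.12/2)·(1.244278 + 1.225096) = 0.941631
u(2.16) ≈ 0.9416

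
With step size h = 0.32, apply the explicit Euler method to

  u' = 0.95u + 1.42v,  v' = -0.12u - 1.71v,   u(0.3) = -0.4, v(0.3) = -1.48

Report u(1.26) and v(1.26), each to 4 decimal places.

-2.5324, -0.0423

Euler on (u,v): u_{n+1} = u_n + h·u', v_{n+1} = v_n + h·v'.
0.300000: (-0.400000, -1.480000); f=(-2.481600, 2.578800) → (-1.194112, -0.654784)
0.620000: (-1.194112, -0.654784); f=(-2.064200, 1.262974) → (-1.854656, -0.250632)
0.940000: (-1.854656, -0.250632); f=(-2.117821, 0.651140) → (-2.532359, -0.042268)
(u(1.26), v(1.26)) ≈ (-2.5324, -0.0423)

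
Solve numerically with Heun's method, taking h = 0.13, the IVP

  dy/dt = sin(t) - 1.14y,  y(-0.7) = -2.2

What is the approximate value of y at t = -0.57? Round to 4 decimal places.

Heun: k1 = f(t_n, y_n); k2 = f(t_n + h, y_n + h·k1); y_{n+1} = y_n + (h/2)·(k1 + k2).
t=-0.700000, y=-2.200000:
  k1 = f(-0.700000, -2.200000) = 1.863782
  k2 = f(-0.570000, -1.957708) = 1.692155
  y ← -2.200000 + (0.13/2)·(1.863782 + 1.692155) = -1.968864
y(-0.57) ≈ -1.9689

-1.9689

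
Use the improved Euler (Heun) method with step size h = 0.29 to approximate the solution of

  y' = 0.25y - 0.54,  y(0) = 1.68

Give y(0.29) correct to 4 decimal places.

Heun: k1 = f(t_n, y_n); k2 = f(t_n + h, y_n + h·k1); y_{n+1} = y_n + (h/2)·(k1 + k2).
t=0.000000, y=1.680000:
  k1 = f(0.000000, 1.680000) = -0.120000
  k2 = f(0.290000, 1.645200) = -0.128700
  y ← 1.680000 + (0.29/2)·(-0.120000 + (-0.128700)) = 1.643938
y(0.29) ≈ 1.6439

1.6439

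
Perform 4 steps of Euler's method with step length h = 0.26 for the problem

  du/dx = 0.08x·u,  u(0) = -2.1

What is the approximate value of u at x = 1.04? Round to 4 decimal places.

Euler: u_{n+1} = u_n + h·f(x_n, u_n).
x=0.000000, u=-2.100000: f=0.000000 → u ← -2.100000 + 0.26·0.000000 = -2.100000
x=0.260000, u=-2.100000: f=-0.043680 → u ← -2.100000 + 0.26·(-0.043680) = -2.111357
x=0.520000, u=-2.111357: f=-0.087832 → u ← -2.111357 + 0.26·(-0.087832) = -2.134193
x=0.780000, u=-2.134193: f=-0.133174 → u ← -2.134193 + 0.26·(-0.133174) = -2.168818
u(1.04) ≈ -2.1688

-2.1688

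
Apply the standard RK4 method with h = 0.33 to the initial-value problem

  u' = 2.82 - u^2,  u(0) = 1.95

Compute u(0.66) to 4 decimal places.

1.7092

RK4: k1 = f(t_n, u_n); k2 = f(t_n + h/2, u_n + (h/2)·k1); k3 = f(t_n + h/2, u_n + (h/2)·k2); k4 = f(t_n + h, u_n + h·k3); u_{n+1} = u_n + (h/6)·(k1 + 2k2 + 2k3 + k4).
t=0.000000, u=1.950000:
  k1 = f(0.000000, 1.950000) = -0.982500
  k2 = f(0.165000, 1.787888) = -0.376542
  k3 = f(0.165000, 1.887871) = -0.744055
  k4 = f(0.330000, 1.704462) = -0.085190
  u ← 1.950000 + (0.33/6)·(k1 + 2k2 + 2k3 + k4) = 1.768011
t=0.330000, u=1.768011:
  k1 = f(0.330000, 1.768011) = -0.305864
  k2 = f(0.495000, 1.717544) = -0.129957
  k3 = f(0.495000, 1.746569) = -0.230502
  k4 = f(0.660000, 1.691946) = -0.042681
  u ← 1.768011 + (0.33/6)·(k1 + 2k2 + 2k3 + k4) = 1.709191
u(0.66) ≈ 1.7092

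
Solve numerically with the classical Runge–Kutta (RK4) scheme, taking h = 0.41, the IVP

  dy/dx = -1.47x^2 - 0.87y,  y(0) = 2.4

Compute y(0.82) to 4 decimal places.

RK4: k1 = f(x_n, y_n); k2 = f(x_n + h/2, y_n + (h/2)·k1); k3 = f(x_n + h/2, y_n + (h/2)·k2); k4 = f(x_n + h, y_n + h·k3); y_{n+1} = y_n + (h/6)·(k1 + 2k2 + 2k3 + k4).
x=0.000000, y=2.400000:
  k1 = f(0.000000, 2.400000) = -2.088000
  k2 = f(0.205000, 1.971960) = -1.777382
  k3 = f(0.205000, 2.035637) = -1.832781
  k4 = f(0.410000, 1.648560) = -1.681354
  y ← 2.400000 + (0.41/6)·(k1 + 2k2 + 2k3 + k4) = 1.649039
x=0.410000, y=1.649039:
  k1 = f(0.410000, 1.649039) = -1.681771
  k2 = f(0.615000, 1.304276) = -1.690711
  k3 = f(0.615000, 1.302443) = -1.689116
  k4 = f(0.820000, 0.956501) = -1.820584
  y ← 1.649039 + (0.41/6)·(k1 + 2k2 + 2k3 + k4) = 0.947801
y(0.82) ≈ 0.9478

0.9478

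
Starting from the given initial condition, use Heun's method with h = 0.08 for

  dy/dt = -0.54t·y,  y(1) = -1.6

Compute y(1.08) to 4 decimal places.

-1.5297

Heun: k1 = f(t_n, y_n); k2 = f(t_n + h, y_n + h·k1); y_{n+1} = y_n + (h/2)·(k1 + k2).
t=1.000000, y=-1.600000:
  k1 = f(1.000000, -1.600000) = 0.864000
  k2 = f(1.080000, -1.530880) = 0.892809
  y ← -1.600000 + (0.08/2)·(0.864000 + 0.892809) = -1.529728
y(1.08) ≈ -1.5297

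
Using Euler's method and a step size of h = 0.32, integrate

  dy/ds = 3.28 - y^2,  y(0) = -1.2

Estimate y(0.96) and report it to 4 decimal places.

1.3359

Euler: y_{n+1} = y_n + h·f(s_n, y_n).
s=0.000000, y=-1.200000: f=1.840000 → y ← -1.200000 + 0.32·1.840000 = -0.611200
s=0.320000, y=-0.611200: f=2.906435 → y ← -0.611200 + 0.32·2.906435 = 0.318859
s=0.640000, y=0.318859: f=3.178329 → y ← 0.318859 + 0.32·3.178329 = 1.335924
y(0.96) ≈ 1.3359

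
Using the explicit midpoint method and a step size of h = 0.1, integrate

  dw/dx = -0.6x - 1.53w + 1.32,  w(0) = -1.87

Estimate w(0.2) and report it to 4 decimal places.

-1.1634

Midpoint: k1 = f(x_n, w_n); k2 = f(x_n + h/2, w_n + (h/2)·k1); w_{n+1} = w_n + h·k2.
x=0.000000, w=-1.870000:
  k1 = f(0.000000, -1.870000) = 4.181100
  k2 = f(0.050000, -1.660945) = 3.831246
  w ← -1.870000 + 0.1·3.831246 = -1.486875
x=0.100000, w=-1.486875:
  k1 = f(0.100000, -1.486875) = 3.534919
  k2 = f(0.150000, -1.310129) = 3.234498
  w ← -1.486875 + 0.1·3.234498 = -1.163426
w(0.2) ≈ -1.1634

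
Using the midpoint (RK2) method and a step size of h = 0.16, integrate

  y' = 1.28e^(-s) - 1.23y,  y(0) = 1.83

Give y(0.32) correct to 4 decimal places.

Midpoint: k1 = f(s_n, y_n); k2 = f(s_n + h/2, y_n + (h/2)·k1); y_{n+1} = y_n + h·k2.
s=0.000000, y=1.830000:
  k1 = f(0.000000, 1.830000) = -0.970900
  k2 = f(0.080000, 1.752328) = -0.973775
  y ← 1.830000 + 0.16·(-0.973775) = 1.674196
s=0.160000, y=1.674196:
  k1 = f(0.160000, 1.674196) = -0.968517
  k2 = f(0.240000, 1.596715) = -0.957075
  y ← 1.674196 + 0.16·(-0.957075) = 1.521064
y(0.32) ≈ 1.5211

1.5211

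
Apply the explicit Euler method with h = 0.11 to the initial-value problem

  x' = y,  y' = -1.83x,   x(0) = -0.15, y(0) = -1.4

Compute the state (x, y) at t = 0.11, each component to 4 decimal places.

Euler on (x,y): x_{n+1} = x_n + h·x', y_{n+1} = y_n + h·y'.
0.000000: (-0.150000, -1.400000); f=(-1.400000, 0.274500) → (-0.304000, -1.369805)
(x(0.11), y(0.11)) ≈ (-0.3040, -1.3698)

-0.3040, -1.3698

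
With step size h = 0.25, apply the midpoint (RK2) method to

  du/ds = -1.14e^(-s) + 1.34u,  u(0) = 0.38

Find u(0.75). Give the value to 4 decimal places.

-0.0618

Midpoint: k1 = f(s_n, u_n); k2 = f(s_n + h/2, u_n + (h/2)·k1); u_{n+1} = u_n + h·k2.
s=0.000000, u=0.380000:
  k1 = f(0.000000, 0.380000) = -0.630800
  k2 = f(0.125000, 0.301150) = -0.602505
  u ← 0.380000 + 0.25·(-0.602505) = 0.229374
s=0.250000, u=0.229374:
  k1 = f(0.250000, 0.229374) = -0.580472
  k2 = f(0.375000, 0.156815) = -0.573378
  u ← 0.229374 + 0.25·(-0.573378) = 0.086029
s=0.500000, u=0.086029:
  k1 = f(0.500000, 0.086029) = -0.576166
  k2 = f(0.625000, 0.014008) = -0.591427
  u ← 0.086029 + 0.25·(-0.591427) = -0.061828
u(0.75) ≈ -0.0618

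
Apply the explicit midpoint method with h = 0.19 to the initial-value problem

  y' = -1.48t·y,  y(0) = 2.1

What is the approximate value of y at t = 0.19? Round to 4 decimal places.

Midpoint: k1 = f(t_n, y_n); k2 = f(t_n + h/2, y_n + (h/2)·k1); y_{n+1} = y_n + h·k2.
t=0.000000, y=2.100000:
  k1 = f(0.000000, 2.100000) = 0.000000
  k2 = f(0.095000, 2.100000) = -0.295260
  y ← 2.100000 + 0.19·(-0.295260) = 2.043901
y(0.19) ≈ 2.0439

2.0439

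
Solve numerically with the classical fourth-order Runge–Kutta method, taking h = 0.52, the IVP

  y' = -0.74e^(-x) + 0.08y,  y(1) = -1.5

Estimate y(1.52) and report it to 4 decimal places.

-1.6766

RK4: k1 = f(x_n, y_n); k2 = f(x_n + h/2, y_n + (h/2)·k1); k3 = f(x_n + h/2, y_n + (h/2)·k2); k4 = f(x_n + h, y_n + h·k3); y_{n+1} = y_n + (h/6)·(k1 + 2k2 + 2k3 + k4).
x=1.000000, y=-1.500000:
  k1 = f(1.000000, -1.500000) = -0.392231
  k2 = f(1.260000, -1.601980) = -0.338062
  k3 = f(1.260000, -1.587896) = -0.336936
  k4 = f(1.520000, -1.675207) = -0.295863
  y ← -1.500000 + (0.52/6)·(k1 + 2k2 + 2k3 + k4) = -1.676634
y(1.52) ≈ -1.6766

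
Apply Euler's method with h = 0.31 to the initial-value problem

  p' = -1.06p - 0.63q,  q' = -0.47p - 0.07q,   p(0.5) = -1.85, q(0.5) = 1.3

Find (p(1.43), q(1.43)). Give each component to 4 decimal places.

Euler on (p,q): p_{n+1} = p_n + h·p', q_{n+1} = q_n + h·q'.
0.500000: (-1.850000, 1.300000); f=(1.142000, 0.778500) → (-1.495980, 1.541335)
0.810000: (-1.495980, 1.541335); f=(0.614698, 0.595217) → (-1.305424, 1.725852)
1.120000: (-1.305424, 1.725852); f=(0.296462, 0.492739) → (-1.213520, 1.878602)
(p(1.43), q(1.43)) ≈ (-1.2135, 1.8786)

-1.2135, 1.8786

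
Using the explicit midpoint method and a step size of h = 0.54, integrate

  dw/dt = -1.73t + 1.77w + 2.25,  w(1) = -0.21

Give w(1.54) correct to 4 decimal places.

Midpoint: k1 = f(t_n, w_n); k2 = f(t_n + h/2, w_n + (h/2)·k1); w_{n+1} = w_n + h·k2.
t=1.000000, w=-0.210000:
  k1 = f(1.000000, -0.210000) = 0.148300
  k2 = f(1.270000, -0.169959) = -0.247927
  w ← -0.210000 + 0.54·(-0.247927) = -0.343881
w(1.54) ≈ -0.3439

-0.3439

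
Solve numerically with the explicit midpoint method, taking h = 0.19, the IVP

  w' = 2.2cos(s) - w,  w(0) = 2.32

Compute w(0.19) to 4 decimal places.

Midpoint: k1 = f(s_n, w_n); k2 = f(s_n + h/2, w_n + (h/2)·k1); w_{n+1} = w_n + h·k2.
s=0.000000, w=2.320000:
  k1 = f(0.000000, 2.320000) = -0.120000
  k2 = f(0.095000, 2.308600) = -0.118520
  w ← 2.320000 + 0.19·(-0.118520) = 2.297481
w(0.19) ≈ 2.2975

2.2975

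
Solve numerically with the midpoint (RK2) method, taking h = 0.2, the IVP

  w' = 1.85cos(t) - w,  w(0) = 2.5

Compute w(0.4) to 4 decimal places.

2.2698

Midpoint: k1 = f(t_n, w_n); k2 = f(t_n + h/2, w_n + (h/2)·k1); w_{n+1} = w_n + h·k2.
t=0.000000, w=2.500000:
  k1 = f(0.000000, 2.500000) = -0.650000
  k2 = f(0.100000, 2.435000) = -0.594242
  w ← 2.500000 + 0.2·(-0.594242) = 2.381152
t=0.200000, w=2.381152:
  k1 = f(0.200000, 2.381152) = -0.568028
  k2 = f(0.300000, 2.324349) = -0.556976
  w ← 2.381152 + 0.2·(-0.556976) = 2.269756
w(0.4) ≈ 2.2698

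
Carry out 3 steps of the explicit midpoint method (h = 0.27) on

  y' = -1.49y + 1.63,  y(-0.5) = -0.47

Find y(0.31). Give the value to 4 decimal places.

0.6052

Midpoint: k1 = f(t_n, y_n); k2 = f(t_n + h/2, y_n + (h/2)·k1); y_{n+1} = y_n + h·k2.
t=-0.500000, y=-0.470000:
  k1 = f(-0.500000, -0.470000) = 2.330300
  k2 = f(-0.365000, -0.155409) = 1.861560
  y ← -0.470000 + 0.27·1.861560 = 0.032621
t=-0.230000, y=0.032621:
  k1 = f(-0.230000, 0.032621) = 1.581394
  k2 = f(-0.095000, 0.246109) = 1.263297
  y ← 0.032621 + 0.27·1.263297 = 0.373711
t=0.040000, y=0.373711:
  k1 = f(0.040000, 0.373711) = 1.073170
  k2 = f(0.175000, 0.518589) = 0.857302
  y ← 0.373711 + 0.27·0.857302 = 0.605183
y(0.31) ≈ 0.6052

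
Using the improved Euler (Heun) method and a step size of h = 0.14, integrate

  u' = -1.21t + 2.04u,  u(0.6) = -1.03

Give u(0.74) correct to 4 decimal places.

-1.4942

Heun: k1 = f(t_n, u_n); k2 = f(t_n + h, u_n + h·k1); u_{n+1} = u_n + (h/2)·(k1 + k2).
t=0.600000, u=-1.030000:
  k1 = f(0.600000, -1.030000) = -2.827200
  k2 = f(0.740000, -1.425808) = -3.804048
  u ← -1.030000 + (0.14/2)·(-2.827200 + (-3.804048)) = -1.494187
u(0.74) ≈ -1.4942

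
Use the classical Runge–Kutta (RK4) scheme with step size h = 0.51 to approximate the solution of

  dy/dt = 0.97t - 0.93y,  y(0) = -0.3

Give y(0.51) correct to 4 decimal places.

RK4: k1 = f(t_n, y_n); k2 = f(t_n + h/2, y_n + (h/2)·k1); k3 = f(t_n + h/2, y_n + (h/2)·k2); k4 = f(t_n + h, y_n + h·k3); y_{n+1} = y_n + (h/6)·(k1 + 2k2 + 2k3 + k4).
t=0.000000, y=-0.300000:
  k1 = f(0.000000, -0.300000) = 0.279000
  k2 = f(0.255000, -0.228855) = 0.460185
  k3 = f(0.255000, -0.182653) = 0.417217
  k4 = f(0.510000, -0.087219) = 0.575814
  y ← -0.300000 + (0.51/6)·(k1 + 2k2 + 2k3 + k4) = -0.078182
y(0.51) ≈ -0.0782

-0.0782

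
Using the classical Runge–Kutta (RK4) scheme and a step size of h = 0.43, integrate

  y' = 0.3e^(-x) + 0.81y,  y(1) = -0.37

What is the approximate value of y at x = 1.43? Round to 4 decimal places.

RK4: k1 = f(x_n, y_n); k2 = f(x_n + h/2, y_n + (h/2)·k1); k3 = f(x_n + h/2, y_n + (h/2)·k2); k4 = f(x_n + h, y_n + h·k3); y_{n+1} = y_n + (h/6)·(k1 + 2k2 + 2k3 + k4).
x=1.000000, y=-0.370000:
  k1 = f(1.000000, -0.370000) = -0.189336
  k2 = f(1.215000, -0.410707) = -0.243660
  k3 = f(1.215000, -0.422387) = -0.253120
  k4 = f(1.430000, -0.478842) = -0.316069
  y ← -0.370000 + (0.43/6)·(k1 + 2k2 + 2k3 + k4) = -0.477426
y(1.43) ≈ -0.4774

-0.4774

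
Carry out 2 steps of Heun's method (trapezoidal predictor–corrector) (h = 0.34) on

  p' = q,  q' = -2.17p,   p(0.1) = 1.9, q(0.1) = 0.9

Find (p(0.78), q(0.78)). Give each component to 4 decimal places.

Heun on (p,q): k1 = f(t_n, state_n); k2 = f(t_n + h, state_n + h·k1); state_{n+1} = state_n + (h/2)·(k1 + k2).
0.100000: (1.900000, 0.900000)
  k1 = (0.900000, -4.123000)
  predictor → (2.206000, -0.501820)
  k2 = (-0.501820, -4.787020)
  → (1.967691, -0.614703)
0.440000: (1.967691, -0.614703)
  k1 = (-0.614703, -4.269889)
  predictor → (1.758691, -2.066466)
  k2 = (-2.066466, -3.816360)
  → (1.511892, -1.989366)
(p(0.78), q(0.78)) ≈ (1.5119, -1.9894)

1.5119, -1.9894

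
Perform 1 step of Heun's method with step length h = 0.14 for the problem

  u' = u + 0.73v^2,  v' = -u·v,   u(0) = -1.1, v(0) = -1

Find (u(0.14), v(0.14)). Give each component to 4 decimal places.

-1.1385, -1.1700

Heun on (u,v): k1 = f(x_n, state_n); k2 = f(x_n + h, state_n + h·k1); state_{n+1} = state_n + (h/2)·(k1 + k2).
0.000000: (-1.100000, -1.000000)
  k1 = (-0.370000, -1.100000)
  predictor → (-1.151800, -1.154000)
  k2 = (-0.179647, -1.329177)
  → (-1.138475, -1.170042)
(u(0.14), v(0.14)) ≈ (-1.1385, -1.1700)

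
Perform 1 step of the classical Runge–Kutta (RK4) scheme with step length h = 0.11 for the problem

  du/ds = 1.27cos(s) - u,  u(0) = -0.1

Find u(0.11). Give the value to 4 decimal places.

0.0424

RK4: k1 = f(s_n, u_n); k2 = f(s_n + h/2, u_n + (h/2)·k1); k3 = f(s_n + h/2, u_n + (h/2)·k2); k4 = f(s_n + h, u_n + h·k3); u_{n+1} = u_n + (h/6)·(k1 + 2k2 + 2k3 + k4).
s=0.000000, u=-0.100000:
  k1 = f(0.000000, -0.100000) = 1.370000
  k2 = f(0.055000, -0.024650) = 1.292730
  k3 = f(0.055000, -0.028900) = 1.296979
  k4 = f(0.110000, 0.042668) = 1.219657
  u ← -0.100000 + (0.11/6)·(k1 + 2k2 + 2k3 + k4) = 0.042433
u(0.11) ≈ 0.0424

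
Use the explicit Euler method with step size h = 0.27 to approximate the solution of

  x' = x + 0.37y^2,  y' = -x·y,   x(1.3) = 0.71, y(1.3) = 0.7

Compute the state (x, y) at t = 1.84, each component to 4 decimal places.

Euler on (x,y): x_{n+1} = x_n + h·x', y_{n+1} = y_n + h·y'.
1.300000: (0.710000, 0.700000); f=(0.891300, -0.497000) → (0.950651, 0.565810)
1.570000: (0.950651, 0.565810); f=(1.069103, -0.537888) → (1.239309, 0.420580)
(x(1.84), y(1.84)) ≈ (1.2393, 0.4206)

1.2393, 0.4206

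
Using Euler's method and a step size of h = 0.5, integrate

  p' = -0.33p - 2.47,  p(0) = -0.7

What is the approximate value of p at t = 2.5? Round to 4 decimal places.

-4.7308

Euler: p_{n+1} = p_n + h·f(t_n, p_n).
t=0.000000, p=-0.700000: f=-2.239000 → p ← -0.700000 + 0.5·(-2.239000) = -1.819500
t=0.500000, p=-1.819500: f=-1.869565 → p ← -1.819500 + 0.5·(-1.869565) = -2.754283
t=1.000000, p=-2.754283: f=-1.561087 → p ← -2.754283 + 0.5·(-1.561087) = -3.534826
t=1.500000, p=-3.534826: f=-1.303507 → p ← -3.534826 + 0.5·(-1.303507) = -4.186580
t=2.000000, p=-4.186580: f=-1.088429 → p ← -4.186580 + 0.5·(-1.088429) = -4.730794
p(2.5) ≈ -4.7308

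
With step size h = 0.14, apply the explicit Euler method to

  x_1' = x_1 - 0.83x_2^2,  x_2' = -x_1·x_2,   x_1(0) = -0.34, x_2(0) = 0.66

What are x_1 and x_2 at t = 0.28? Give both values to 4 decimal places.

Euler on (x_1,x_2): x_1_{n+1} = x_1_n + h·x_1', x_2_{n+1} = x_2_n + h·x_2'.
0.000000: (-0.340000, 0.660000); f=(-0.701548, 0.224400) → (-0.438217, 0.691416)
0.140000: (-0.438217, 0.691416); f=(-0.835003, 0.302990) → (-0.555117, 0.733835)
(x_1(0.28), x_2(0.28)) ≈ (-0.5551, 0.7338)

-0.5551, 0.7338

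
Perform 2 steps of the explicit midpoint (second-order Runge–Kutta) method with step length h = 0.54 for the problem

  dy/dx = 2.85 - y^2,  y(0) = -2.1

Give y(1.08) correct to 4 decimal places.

-33.0723

Midpoint: k1 = f(x_n, y_n); k2 = f(x_n + h/2, y_n + (h/2)·k1); y_{n+1} = y_n + h·k2.
x=0.000000, y=-2.100000:
  k1 = f(0.000000, -2.100000) = -1.560000
  k2 = f(0.270000, -2.521200) = -3.506449
  y ← -2.100000 + 0.54·(-3.506449) = -3.993483
x=0.540000, y=-3.993483:
  k1 = f(0.540000, -3.993483) = -13.097904
  k2 = f(0.810000, -7.529917) = -53.849647
  y ← -3.993483 + 0.54·(-53.849647) = -33.072292
y(1.08) ≈ -33.0723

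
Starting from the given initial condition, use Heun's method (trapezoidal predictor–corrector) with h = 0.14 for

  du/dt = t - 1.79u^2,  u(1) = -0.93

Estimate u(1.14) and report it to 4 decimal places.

Heun: k1 = f(t_n, u_n); k2 = f(t_n + h, u_n + h·k1); u_{n+1} = u_n + (h/2)·(k1 + k2).
t=1.000000, u=-0.930000:
  k1 = f(1.000000, -0.930000) = -0.548171
  k2 = f(1.140000, -1.006744) = -0.674225
  u ← -0.930000 + (0.14/2)·(-0.548171 + (-0.674225)) = -1.015568
u(1.14) ≈ -1.0156

-1.0156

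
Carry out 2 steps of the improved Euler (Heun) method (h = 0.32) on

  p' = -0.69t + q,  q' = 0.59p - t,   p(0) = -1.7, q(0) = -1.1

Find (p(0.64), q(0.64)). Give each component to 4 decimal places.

Heun on (p,q): k1 = f(t_n, state_n); k2 = f(t_n + h, state_n + h·k1); state_{n+1} = state_n + (h/2)·(k1 + k2).
0.000000: (-1.700000, -1.100000)
  k1 = (-1.100000, -1.003000)
  predictor → (-2.052000, -1.420960)
  k2 = (-1.641760, -1.530680)
  → (-2.138682, -1.505389)
0.320000: (-2.138682, -1.505389)
  k1 = (-1.726189, -1.581822)
  predictor → (-2.691062, -2.011572)
  k2 = (-2.453172, -2.227727)
  → (-2.807379, -2.114917)
(p(0.64), q(0.64)) ≈ (-2.8074, -2.1149)

-2.8074, -2.1149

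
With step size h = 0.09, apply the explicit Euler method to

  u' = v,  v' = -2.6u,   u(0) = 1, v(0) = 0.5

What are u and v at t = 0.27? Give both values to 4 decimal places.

1.0709, -0.2287

Euler on (u,v): u_{n+1} = u_n + h·u', v_{n+1} = v_n + h·v'.
0.000000: (1.000000, 0.500000); f=(0.500000, -2.600000) → (1.045000, 0.266000)
0.090000: (1.045000, 0.266000); f=(0.266000, -2.717000) → (1.068940, 0.021470)
0.180000: (1.068940, 0.021470); f=(0.021470, -2.779244) → (1.070872, -0.228662)
(u(0.27), v(0.27)) ≈ (1.0709, -0.2287)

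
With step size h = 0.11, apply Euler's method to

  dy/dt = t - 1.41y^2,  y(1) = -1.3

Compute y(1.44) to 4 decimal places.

Euler: y_{n+1} = y_n + h·f(t_n, y_n).
t=1.000000, y=-1.300000: f=-1.382900 → y ← -1.300000 + 0.11·(-1.382900) = -1.452119
t=1.110000, y=-1.452119: f=-1.863196 → y ← -1.452119 + 0.11·(-1.863196) = -1.657071
t=1.220000, y=-1.657071: f=-2.651695 → y ← -1.657071 + 0.11·(-2.651695) = -1.948757
t=1.330000, y=-1.948757: f=-4.024692 → y ← -1.948757 + 0.11·(-4.024692) = -2.391473
y(1.44) ≈ -2.3915

-2.3915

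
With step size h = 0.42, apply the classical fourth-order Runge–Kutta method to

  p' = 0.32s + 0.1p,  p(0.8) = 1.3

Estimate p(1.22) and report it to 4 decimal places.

1.4942

RK4: k1 = f(s_n, p_n); k2 = f(s_n + h/2, p_n + (h/2)·k1); k3 = f(s_n + h/2, p_n + (h/2)·k2); k4 = f(s_n + h, p_n + h·k3); p_{n+1} = p_n + (h/6)·(k1 + 2k2 + 2k3 + k4).
s=0.800000, p=1.300000:
  k1 = f(0.800000, 1.300000) = 0.386000
  k2 = f(1.010000, 1.381060) = 0.461306
  k3 = f(1.010000, 1.396874) = 0.462887
  k4 = f(1.220000, 1.494413) = 0.539841
  p ← 1.300000 + (0.42/6)·(k1 + 2k2 + 2k3 + k4) = 1.494196
p(1.22) ≈ 1.4942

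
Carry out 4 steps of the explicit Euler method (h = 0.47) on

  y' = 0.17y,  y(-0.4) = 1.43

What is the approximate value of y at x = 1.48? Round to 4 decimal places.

1.9448

Euler: y_{n+1} = y_n + h·f(x_n, y_n).
x=-0.400000, y=1.430000: f=0.243100 → y ← 1.430000 + 0.47·0.243100 = 1.544257
x=0.070000, y=1.544257: f=0.262524 → y ← 1.544257 + 0.47·0.262524 = 1.667643
x=0.540000, y=1.667643: f=0.283499 → y ← 1.667643 + 0.47·0.283499 = 1.800888
x=1.010000, y=1.800888: f=0.306151 → y ← 1.800888 + 0.47·0.306151 = 1.944779
y(1.48) ≈ 1.9448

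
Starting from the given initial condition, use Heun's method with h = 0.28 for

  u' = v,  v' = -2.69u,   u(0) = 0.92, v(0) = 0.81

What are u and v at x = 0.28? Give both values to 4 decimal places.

Heun on (u,v): k1 = f(x_n, state_n); k2 = f(x_n + h, state_n + h·k1); state_{n+1} = state_n + (h/2)·(k1 + k2).
0.000000: (0.920000, 0.810000)
  k1 = (0.810000, -2.474800)
  predictor → (1.146800, 0.117056)
  k2 = (0.117056, -3.084892)
  → (1.049788, 0.031643)
(u(0.28), v(0.28)) ≈ (1.0498, 0.0316)

1.0498, 0.0316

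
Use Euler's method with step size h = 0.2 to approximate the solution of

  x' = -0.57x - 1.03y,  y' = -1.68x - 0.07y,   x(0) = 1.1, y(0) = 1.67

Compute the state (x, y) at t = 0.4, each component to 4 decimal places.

Euler on (x,y): x_{n+1} = x_n + h·x', y_{n+1} = y_n + h·y'.
0.000000: (1.100000, 1.670000); f=(-2.347100, -1.964900) → (0.630580, 1.277020)
0.200000: (0.630580, 1.277020); f=(-1.674761, -1.148766) → (0.295628, 1.047267)
(x(0.4), y(0.4)) ≈ (0.2956, 1.0473)

0.2956, 1.0473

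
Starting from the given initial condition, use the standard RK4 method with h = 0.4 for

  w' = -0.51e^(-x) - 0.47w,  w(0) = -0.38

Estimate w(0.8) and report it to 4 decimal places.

RK4: k1 = f(x_n, w_n); k2 = f(x_n + h/2, w_n + (h/2)·k1); k3 = f(x_n + h/2, w_n + (h/2)·k2); k4 = f(x_n + h, w_n + h·k3); w_{n+1} = w_n + (h/6)·(k1 + 2k2 + 2k3 + k4).
x=0.000000, w=-0.380000:
  k1 = f(0.000000, -0.380000) = -0.331400
  k2 = f(0.200000, -0.446280) = -0.207801
  k3 = f(0.200000, -0.421560) = -0.219419
  k4 = f(0.400000, -0.467768) = -0.122012
  w ← -0.380000 + (0.4/6)·(k1 + 2k2 + 2k3 + k4) = -0.467190
x=0.400000, w=-0.467190:
  k1 = f(0.400000, -0.467190) = -0.122284
  k2 = f(0.600000, -0.491647) = -0.048820
  k3 = f(0.600000, -0.476954) = -0.055725
  k4 = f(0.800000, -0.489480) = 0.000898
  w ← -0.467190 + (0.4/6)·(k1 + 2k2 + 2k3 + k4) = -0.489222
w(0.8) ≈ -0.4892

-0.4892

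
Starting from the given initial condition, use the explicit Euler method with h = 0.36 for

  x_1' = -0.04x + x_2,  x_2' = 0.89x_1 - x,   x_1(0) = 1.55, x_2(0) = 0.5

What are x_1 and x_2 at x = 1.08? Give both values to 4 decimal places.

2.5849, 1.8297

Euler on (x_1,x_2): x_1_{n+1} = x_1_n + h·x_1', x_2_{n+1} = x_2_n + h·x_2'.
0.000000: (1.550000, 0.500000); f=(0.500000, 1.379500) → (1.730000, 0.996620)
0.360000: (1.730000, 0.996620); f=(0.982220, 1.179700) → (2.083599, 1.421312)
0.720000: (2.083599, 1.421312); f=(1.392512, 1.134403) → (2.584904, 1.829697)
(x_1(1.08), x_2(1.08)) ≈ (2.5849, 1.8297)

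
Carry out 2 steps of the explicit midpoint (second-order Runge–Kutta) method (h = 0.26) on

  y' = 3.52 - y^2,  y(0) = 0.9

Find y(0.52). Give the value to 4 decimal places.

Midpoint: k1 = f(x_n, y_n); k2 = f(x_n + h/2, y_n + (h/2)·k1); y_{n+1} = y_n + h·k2.
x=0.000000, y=0.900000:
  k1 = f(0.000000, 0.900000) = 2.710000
  k2 = f(0.130000, 1.252300) = 1.951745
  y ← 0.900000 + 0.26·1.951745 = 1.407454
x=0.260000, y=1.407454:
  k1 = f(0.260000, 1.407454) = 1.539074
  k2 = f(0.390000, 1.607533) = 0.935837
  y ← 1.407454 + 0.26·0.935837 = 1.650771
y(0.52) ≈ 1.6508

1.6508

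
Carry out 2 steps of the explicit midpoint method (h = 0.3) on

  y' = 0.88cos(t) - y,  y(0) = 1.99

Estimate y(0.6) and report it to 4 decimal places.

Midpoint: k1 = f(t_n, y_n); k2 = f(t_n + h/2, y_n + (h/2)·k1); y_{n+1} = y_n + h·k2.
t=0.000000, y=1.990000:
  k1 = f(0.000000, 1.990000) = -1.110000
  k2 = f(0.150000, 1.823500) = -0.953381
  y ← 1.990000 + 0.3·(-0.953381) = 1.703986
t=0.300000, y=1.703986:
  k1 = f(0.300000, 1.703986) = -0.863289
  k2 = f(0.450000, 1.574492) = -0.782099
  y ← 1.703986 + 0.3·(-0.782099) = 1.469356
y(0.6) ≈ 1.4694

1.4694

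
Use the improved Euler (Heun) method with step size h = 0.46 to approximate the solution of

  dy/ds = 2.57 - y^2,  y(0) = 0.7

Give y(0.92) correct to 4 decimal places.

1.3384

Heun: k1 = f(s_n, y_n); k2 = f(s_n + h, y_n + h·k1); y_{n+1} = y_n + (h/2)·(k1 + k2).
s=0.000000, y=0.700000:
  k1 = f(0.000000, 0.700000) = 2.080000
  k2 = f(0.460000, 1.656800) = -0.174986
  y ← 0.700000 + (0.46/2)·(2.080000 + (-0.174986)) = 1.138153
s=0.460000, y=1.138153:
  k1 = f(0.460000, 1.138153) = 1.274607
  k2 = f(0.920000, 1.724473) = -0.403806
  y ← 1.138153 + (0.46/2)·(1.274607 + (-0.403806)) = 1.338438
y(0.92) ≈ 1.3384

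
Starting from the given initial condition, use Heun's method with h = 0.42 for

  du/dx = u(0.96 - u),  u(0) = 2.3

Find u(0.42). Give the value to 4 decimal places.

1.6432

Heun: k1 = f(x_n, u_n); k2 = f(x_n + h, u_n + h·k1); u_{n+1} = u_n + (h/2)·(k1 + k2).
x=0.000000, u=2.300000:
  k1 = f(0.000000, 2.300000) = -3.082000
  k2 = f(0.420000, 1.005560) = -0.045813
  u ← 2.300000 + (0.42/2)·(-3.082000 + (-0.045813)) = 1.643159
u(0.42) ≈ 1.6432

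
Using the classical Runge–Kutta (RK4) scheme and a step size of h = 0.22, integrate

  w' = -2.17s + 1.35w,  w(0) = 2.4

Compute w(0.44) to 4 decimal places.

RK4: k1 = f(s_n, w_n); k2 = f(s_n + h/2, w_n + (h/2)·k1); k3 = f(s_n + h/2, w_n + (h/2)·k2); k4 = f(s_n + h, w_n + h·k3); w_{n+1} = w_n + (h/6)·(k1 + 2k2 + 2k3 + k4).
s=0.000000, w=2.400000:
  k1 = f(0.000000, 2.400000) = 3.240000
  k2 = f(0.110000, 2.756400) = 3.482440
  k3 = f(0.110000, 2.783068) = 3.518442
  k4 = f(0.220000, 3.174057) = 3.807577
  w ← 2.400000 + (0.22/6)·(k1 + 2k2 + 2k3 + k4) = 3.171809
s=0.220000, w=3.171809:
  k1 = f(0.220000, 3.171809) = 3.804542
  k2 = f(0.330000, 3.590309) = 4.130817
  k3 = f(0.330000, 3.626199) = 4.179269
  k4 = f(0.440000, 4.091248) = 4.568385
  w ← 3.171809 + (0.22/6)·(k1 + 2k2 + 2k3 + k4) = 4.088223
w(0.44) ≈ 4.0882

4.0882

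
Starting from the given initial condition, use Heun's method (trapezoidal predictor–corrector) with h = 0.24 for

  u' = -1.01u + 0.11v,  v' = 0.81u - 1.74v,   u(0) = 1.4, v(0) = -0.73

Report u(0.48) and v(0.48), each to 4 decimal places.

Heun on (u,v): k1 = f(s_n, state_n); k2 = f(s_n + h, state_n + h·k1); state_{n+1} = state_n + (h/2)·(k1 + k2).
0.000000: (1.400000, -0.730000)
  k1 = (-1.494300, 2.404200)
  predictor → (1.041368, -0.152992)
  k2 = (-1.068611, 1.109714)
  → (1.092451, -0.308330)
0.240000: (1.092451, -0.308330)
  k1 = (-1.137292, 1.421380)
  predictor → (0.819501, 0.032801)
  k2 = (-0.824088, 0.606722)
  → (0.857085, -0.064958)
(u(0.48), v(0.48)) ≈ (0.8571, -0.0650)

0.8571, -0.0650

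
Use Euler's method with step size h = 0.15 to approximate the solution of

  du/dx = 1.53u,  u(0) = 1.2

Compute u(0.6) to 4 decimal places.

Euler: u_{n+1} = u_n + h·f(x_n, u_n).
x=0.000000, u=1.200000: f=1.836000 → u ← 1.200000 + 0.15·1.836000 = 1.475400
x=0.150000, u=1.475400: f=2.257362 → u ← 1.475400 + 0.15·2.257362 = 1.814004
x=0.300000, u=1.814004: f=2.775427 → u ← 1.814004 + 0.15·2.775427 = 2.230318
x=0.450000, u=2.230318: f=3.412387 → u ← 2.230318 + 0.15·3.412387 = 2.742176
u(0.6) ≈ 2.7422

2.7422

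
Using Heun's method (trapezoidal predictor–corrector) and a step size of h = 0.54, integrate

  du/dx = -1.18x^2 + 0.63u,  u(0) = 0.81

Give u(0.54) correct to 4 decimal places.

Heun: k1 = f(x_n, u_n); k2 = f(x_n + h, u_n + h·k1); u_{n+1} = u_n + (h/2)·(k1 + k2).
x=0.000000, u=0.810000:
  k1 = f(0.000000, 0.810000) = 0.510300
  k2 = f(0.540000, 1.085562) = 0.339816
  u ← 0.810000 + (0.54/2)·(0.510300 + 0.339816) = 1.039531
u(0.54) ≈ 1.0395

1.0395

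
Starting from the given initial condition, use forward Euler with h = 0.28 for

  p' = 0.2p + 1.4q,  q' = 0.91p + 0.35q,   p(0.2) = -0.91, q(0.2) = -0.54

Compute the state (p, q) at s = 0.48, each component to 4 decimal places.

Euler on (p,q): p_{n+1} = p_n + h·p', q_{n+1} = q_n + h·q'.
0.200000: (-0.910000, -0.540000); f=(-0.938000, -1.017100) → (-1.172640, -0.824788)
(p(0.48), q(0.48)) ≈ (-1.1726, -0.8248)

-1.1726, -0.8248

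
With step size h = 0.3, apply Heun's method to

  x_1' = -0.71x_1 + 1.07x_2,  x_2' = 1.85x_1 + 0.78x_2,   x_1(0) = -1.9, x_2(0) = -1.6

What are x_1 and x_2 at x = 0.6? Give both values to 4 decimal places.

Heun on (x_1,x_2): k1 = f(x_n, state_n); k2 = f(x_n + h, state_n + h·k1); state_{n+1} = state_n + (h/2)·(k1 + k2).
0.000000: (-1.900000, -1.600000)
  k1 = (-0.363000, -4.763000)
  predictor → (-2.008900, -3.028900)
  k2 = (-1.814604, -6.079007)
  → (-2.226641, -3.226301)
0.300000: (-2.226641, -3.226301)
  k1 = (-1.871227, -6.635800)
  predictor → (-2.788009, -5.217041)
  k2 = (-3.602748, -9.227108)
  → (-3.047737, -5.605737)
(x_1(0.6), x_2(0.6)) ≈ (-3.0477, -5.6057)

-3.0477, -5.6057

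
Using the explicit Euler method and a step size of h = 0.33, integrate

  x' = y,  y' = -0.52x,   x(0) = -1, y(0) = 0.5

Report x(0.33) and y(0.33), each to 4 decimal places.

Euler on (x,y): x_{n+1} = x_n + h·x', y_{n+1} = y_n + h·y'.
0.000000: (-1.000000, 0.500000); f=(0.500000, 0.520000) → (-0.835000, 0.671600)
(x(0.33), y(0.33)) ≈ (-0.8350, 0.6716)

-0.8350, 0.6716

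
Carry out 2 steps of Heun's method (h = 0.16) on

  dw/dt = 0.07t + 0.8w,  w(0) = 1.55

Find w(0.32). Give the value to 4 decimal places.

2.0048

Heun: k1 = f(t_n, w_n); k2 = f(t_n + h, w_n + h·k1); w_{n+1} = w_n + (h/2)·(k1 + k2).
t=0.000000, w=1.550000:
  k1 = f(0.000000, 1.550000) = 1.240000
  k2 = f(0.160000, 1.748400) = 1.409920
  w ← 1.550000 + (0.16/2)·(1.240000 + 1.409920) = 1.761994
t=0.160000, w=1.761994:
  k1 = f(0.160000, 1.761994) = 1.420795
  k2 = f(0.320000, 1.989321) = 1.613857
  w ← 1.761994 + (0.16/2)·(1.420795 + 1.613857) = 2.004766
w(0.32) ≈ 2.0048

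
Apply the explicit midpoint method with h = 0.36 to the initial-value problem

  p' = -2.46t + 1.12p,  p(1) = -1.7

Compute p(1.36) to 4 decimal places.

Midpoint: k1 = f(t_n, p_n); k2 = f(t_n + h/2, p_n + (h/2)·k1); p_{n+1} = p_n + h·k2.
t=1.000000, p=-1.700000:
  k1 = f(1.000000, -1.700000) = -4.364000
  k2 = f(1.180000, -2.485520) = -5.686582
  p ← -1.700000 + 0.36·(-5.686582) = -3.747170
p(1.36) ≈ -3.7472

-3.7472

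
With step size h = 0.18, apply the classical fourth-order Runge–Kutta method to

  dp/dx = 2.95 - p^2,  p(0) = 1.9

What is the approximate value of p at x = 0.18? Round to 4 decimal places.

1.8137

RK4: k1 = f(x_n, p_n); k2 = f(x_n + h/2, p_n + (h/2)·k1); k3 = f(x_n + h/2, p_n + (h/2)·k2); k4 = f(x_n + h, p_n + h·k3); p_{n+1} = p_n + (h/6)·(k1 + 2k2 + 2k3 + k4).
x=0.000000, p=1.900000:
  k1 = f(0.000000, 1.900000) = -0.660000
  k2 = f(0.090000, 1.840600) = -0.437808
  k3 = f(0.090000, 1.860597) = -0.511822
  k4 = f(0.180000, 1.807872) = -0.318401
  p ← 1.900000 + (0.18/6)·(k1 + 2k2 + 2k3 + k4) = 1.813670
p(0.18) ≈ 1.8137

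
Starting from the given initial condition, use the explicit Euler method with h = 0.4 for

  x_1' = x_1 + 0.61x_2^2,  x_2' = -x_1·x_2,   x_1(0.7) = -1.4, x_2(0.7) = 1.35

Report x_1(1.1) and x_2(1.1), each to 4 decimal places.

Euler on (x_1,x_2): x_1_{n+1} = x_1_n + h·x_1', x_2_{n+1} = x_2_n + h·x_2'.
0.700000: (-1.400000, 1.350000); f=(-0.288275, 1.890000) → (-1.515310, 2.106000)
(x_1(1.1), x_2(1.1)) ≈ (-1.5153, 2.1060)

-1.5153, 2.1060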